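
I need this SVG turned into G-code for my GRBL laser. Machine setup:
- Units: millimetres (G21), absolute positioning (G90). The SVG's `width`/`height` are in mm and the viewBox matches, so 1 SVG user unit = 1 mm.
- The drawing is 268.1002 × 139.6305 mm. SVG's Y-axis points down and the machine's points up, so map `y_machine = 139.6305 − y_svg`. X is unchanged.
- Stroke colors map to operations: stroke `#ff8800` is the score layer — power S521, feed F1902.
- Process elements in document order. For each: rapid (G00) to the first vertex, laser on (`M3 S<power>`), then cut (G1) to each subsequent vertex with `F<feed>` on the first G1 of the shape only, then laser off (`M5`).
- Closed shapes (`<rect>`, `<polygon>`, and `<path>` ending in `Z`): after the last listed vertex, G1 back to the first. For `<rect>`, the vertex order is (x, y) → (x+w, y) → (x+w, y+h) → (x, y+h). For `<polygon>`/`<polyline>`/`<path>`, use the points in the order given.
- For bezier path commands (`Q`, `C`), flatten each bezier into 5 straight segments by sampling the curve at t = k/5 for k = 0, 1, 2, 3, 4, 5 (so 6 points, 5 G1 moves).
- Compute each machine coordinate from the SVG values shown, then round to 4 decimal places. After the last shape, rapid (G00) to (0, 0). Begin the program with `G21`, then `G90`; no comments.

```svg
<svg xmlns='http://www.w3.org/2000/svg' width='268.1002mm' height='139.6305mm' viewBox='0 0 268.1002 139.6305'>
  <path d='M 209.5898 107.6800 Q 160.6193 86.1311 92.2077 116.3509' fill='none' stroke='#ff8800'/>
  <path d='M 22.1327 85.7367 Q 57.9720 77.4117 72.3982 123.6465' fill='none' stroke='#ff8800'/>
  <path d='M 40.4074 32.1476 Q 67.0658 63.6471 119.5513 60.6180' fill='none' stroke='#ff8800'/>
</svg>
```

G21
G90
G00 X209.5898 Y31.9505
M3 S521
G1 X189.2240 Y38.4993 F1902
G1 X167.3028 Y40.9066
G1 X143.8264 Y39.1724
G1 X118.7947 Y33.2968
G1 X92.2077 Y23.2796
M5
G00 X22.1327 Y53.8938
M3 S521
G1 X35.6119 Y55.0414 F1902
G1 X47.3780 Y51.8242
G1 X57.4311 Y44.2423
G1 X65.7712 Y32.2955
G1 X72.3982 Y15.9840
M5
G00 X40.4074 Y107.4829
M3 S521
G1 X52.1038 Y96.2642 F1902
G1 X65.8665 Y87.8079
G1 X81.6952 Y82.1138
G1 X99.5902 Y79.1820
G1 X119.5513 Y79.0125
M5
G00 X0.0000 Y0.0000

viewBox `0 0 268.1002 139.6305` with mm width/height → 1 unit = 1 mm. Flip: y_m = 139.6305 − y_svg.

**Shape 1** — `<path>` quadratic bezier, stroke `#ff8800` → score (S521, F1902). Control points (SVG): P0=(209.5898,107.6800), P1=(160.6193,86.1311), P2=(92.2077,116.3509); sampled at t=k/5. Machine vertices: (209.5898,31.9505) → (189.2240,38.4993) → (167.3028,40.9066) → (143.8264,39.1724) → (118.7947,33.2968) → (92.2077,23.2796). Open path.

**Shape 2** — `<path>` quadratic bezier, stroke `#ff8800` → score (S521, F1902). Control points (SVG): P0=(22.1327,85.7367), P1=(57.9720,77.4117), P2=(72.3982,123.6465); sampled at t=k/5. Machine vertices: (22.1327,53.8938) → (35.6119,55.0414) → (47.3780,51.8242) → (57.4311,44.2423) → (65.7712,32.2955) → (72.3982,15.9840). Open path.

**Shape 3** — `<path>` quadratic bezier, stroke `#ff8800` → score (S521, F1902). Control points (SVG): P0=(40.4074,32.1476), P1=(67.0658,63.6471), P2=(119.5513,60.6180); sampled at t=k/5. Machine vertices: (40.4074,107.4829) → (52.1038,96.2642) → (65.8665,87.8079) → (81.6952,82.1138) → (99.5902,79.1820) → (119.5513,79.0125). Open path.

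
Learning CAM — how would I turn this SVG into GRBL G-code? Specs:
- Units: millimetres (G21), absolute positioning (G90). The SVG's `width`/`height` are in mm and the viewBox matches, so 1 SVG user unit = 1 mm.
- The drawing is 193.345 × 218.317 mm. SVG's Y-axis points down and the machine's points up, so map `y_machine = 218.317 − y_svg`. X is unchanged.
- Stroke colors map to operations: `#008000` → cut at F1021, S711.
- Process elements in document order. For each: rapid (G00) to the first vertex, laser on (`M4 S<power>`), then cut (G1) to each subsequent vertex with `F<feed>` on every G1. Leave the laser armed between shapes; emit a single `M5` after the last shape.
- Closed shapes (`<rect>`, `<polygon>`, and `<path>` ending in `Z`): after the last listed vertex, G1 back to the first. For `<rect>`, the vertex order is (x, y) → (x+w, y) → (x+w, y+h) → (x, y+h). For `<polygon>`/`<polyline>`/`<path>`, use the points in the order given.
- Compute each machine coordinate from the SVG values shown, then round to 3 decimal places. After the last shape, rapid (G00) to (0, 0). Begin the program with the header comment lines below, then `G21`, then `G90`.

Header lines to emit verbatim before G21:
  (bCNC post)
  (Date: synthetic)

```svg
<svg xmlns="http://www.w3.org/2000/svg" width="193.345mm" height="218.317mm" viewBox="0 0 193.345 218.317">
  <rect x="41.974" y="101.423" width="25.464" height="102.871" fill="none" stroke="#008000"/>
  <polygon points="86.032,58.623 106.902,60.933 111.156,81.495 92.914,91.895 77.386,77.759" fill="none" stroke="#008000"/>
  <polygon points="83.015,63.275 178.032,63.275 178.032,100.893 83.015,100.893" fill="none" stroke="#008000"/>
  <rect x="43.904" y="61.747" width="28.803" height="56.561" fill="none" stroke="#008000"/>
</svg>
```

viewBox `0 0 193.345 218.317` with mm width/height → 1 unit = 1 mm. Flip: y_m = 218.317 − y_svg.

**Shape 1** — `<rect>` rectangle, stroke `#008000` → cut (S711, F1021). Machine vertices: (41.974,116.894) → (67.438,116.894) → (67.438,14.023) → (41.974,14.023) → (41.974,116.894). Closed: final G1 returns to the first vertex.

**Shape 2** — `<polygon>` regular polygon, stroke `#008000` → cut (S711, F1021). Machine vertices: (86.032,159.694) → (106.902,157.384) → (111.156,136.822) → (92.914,126.422) → (77.386,140.558) → (86.032,159.694). Closed: final G1 returns to the first vertex.

**Shape 3** — `<polygon>` rectangle, stroke `#008000` → cut (S711, F1021). Machine vertices: (83.015,155.042) → (178.032,155.042) → (178.032,117.424) → (83.015,117.424) → (83.015,155.042). Closed: final G1 returns to the first vertex.

**Shape 4** — `<rect>` rectangle, stroke `#008000` → cut (S711, F1021). Machine vertices: (43.904,156.570) → (72.707,156.570) → (72.707,100.009) → (43.904,100.009) → (43.904,156.570). Closed: final G1 returns to the first vertex.

(bCNC post)
(Date: synthetic)
G21
G90
G00 X41.974 Y116.894
M4 S711
G1 X67.438 Y116.894 F1021
G1 X67.438 Y14.023 F1021
G1 X41.974 Y14.023 F1021
G1 X41.974 Y116.894 F1021
G00 X86.032 Y159.694
M4 S711
G1 X106.902 Y157.384 F1021
G1 X111.156 Y136.822 F1021
G1 X92.914 Y126.422 F1021
G1 X77.386 Y140.558 F1021
G1 X86.032 Y159.694 F1021
G00 X83.015 Y155.042
M4 S711
G1 X178.032 Y155.042 F1021
G1 X178.032 Y117.424 F1021
G1 X83.015 Y117.424 F1021
G1 X83.015 Y155.042 F1021
G00 X43.904 Y156.570
M4 S711
G1 X72.707 Y156.570 F1021
G1 X72.707 Y100.009 F1021
G1 X43.904 Y100.009 F1021
G1 X43.904 Y156.570 F1021
M5
G00 X0.000 Y0.000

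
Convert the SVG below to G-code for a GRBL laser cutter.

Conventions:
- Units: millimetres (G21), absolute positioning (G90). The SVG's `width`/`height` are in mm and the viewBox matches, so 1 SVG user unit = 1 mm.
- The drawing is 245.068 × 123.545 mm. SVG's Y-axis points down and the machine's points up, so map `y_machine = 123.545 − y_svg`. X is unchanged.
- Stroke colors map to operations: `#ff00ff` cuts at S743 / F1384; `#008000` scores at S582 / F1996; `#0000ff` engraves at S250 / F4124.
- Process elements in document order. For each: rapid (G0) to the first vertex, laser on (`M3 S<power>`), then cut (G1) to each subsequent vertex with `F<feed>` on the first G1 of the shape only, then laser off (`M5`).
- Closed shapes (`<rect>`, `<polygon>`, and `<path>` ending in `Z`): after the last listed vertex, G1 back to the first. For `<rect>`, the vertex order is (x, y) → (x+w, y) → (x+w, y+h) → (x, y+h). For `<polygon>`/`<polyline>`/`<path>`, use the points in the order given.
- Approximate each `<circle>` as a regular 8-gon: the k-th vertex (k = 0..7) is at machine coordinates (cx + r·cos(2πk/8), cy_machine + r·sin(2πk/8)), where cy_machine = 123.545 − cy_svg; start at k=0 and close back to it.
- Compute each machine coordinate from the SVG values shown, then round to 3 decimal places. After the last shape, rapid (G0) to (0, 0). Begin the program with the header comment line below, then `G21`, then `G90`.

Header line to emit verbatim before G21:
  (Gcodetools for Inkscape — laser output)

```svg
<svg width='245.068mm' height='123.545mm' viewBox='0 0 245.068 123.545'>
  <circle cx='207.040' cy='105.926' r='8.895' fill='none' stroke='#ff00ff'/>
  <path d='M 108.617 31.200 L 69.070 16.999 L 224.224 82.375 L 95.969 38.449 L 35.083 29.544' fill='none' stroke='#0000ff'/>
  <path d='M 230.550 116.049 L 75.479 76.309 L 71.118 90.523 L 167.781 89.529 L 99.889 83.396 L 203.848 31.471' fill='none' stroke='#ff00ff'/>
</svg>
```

(Gcodetools for Inkscape — laser output)
G21
G90
G0 X215.935 Y17.619
M3 S743
G1 X213.330 Y23.909 F1384
G1 X207.040 Y26.514
G1 X200.750 Y23.909
G1 X198.145 Y17.619
G1 X200.750 Y11.329
G1 X207.040 Y8.724
G1 X213.330 Y11.329
G1 X215.935 Y17.619
M5
G0 X108.617 Y92.345
M3 S250
G1 X69.070 Y106.546 F4124
G1 X224.224 Y41.170
G1 X95.969 Y85.096
G1 X35.083 Y94.001
M5
G0 X230.550 Y7.496
M3 S743
G1 X75.479 Y47.236 F1384
G1 X71.118 Y33.022
G1 X167.781 Y34.016
G1 X99.889 Y40.149
G1 X203.848 Y92.074
M5
G0 X0.000 Y0.000

1 u = 1 mm; y_m = 123.545 − y.

[1] `<circle>` circle, #ff00ff→cut S743 F1384: (215.935,17.619) → (213.330,23.909) → (207.040,26.514) → (200.750,23.909) → (198.145,17.619) → (200.750,11.329) → (207.040,8.724) → (213.330,11.329) → (215.935,17.619) (closed)

[2] `<path>` open polyline, #0000ff→engrave S250 F4124: (108.617,92.345) → (69.070,106.546) → (224.224,41.170) → (95.969,85.096) → (35.083,94.001)

[3] `<path>` open polyline, #ff00ff→cut S743 F1384: (230.550,7.496) → (75.479,47.236) → (71.118,33.022) → (167.781,34.016) → (99.889,40.149) → (203.848,92.074)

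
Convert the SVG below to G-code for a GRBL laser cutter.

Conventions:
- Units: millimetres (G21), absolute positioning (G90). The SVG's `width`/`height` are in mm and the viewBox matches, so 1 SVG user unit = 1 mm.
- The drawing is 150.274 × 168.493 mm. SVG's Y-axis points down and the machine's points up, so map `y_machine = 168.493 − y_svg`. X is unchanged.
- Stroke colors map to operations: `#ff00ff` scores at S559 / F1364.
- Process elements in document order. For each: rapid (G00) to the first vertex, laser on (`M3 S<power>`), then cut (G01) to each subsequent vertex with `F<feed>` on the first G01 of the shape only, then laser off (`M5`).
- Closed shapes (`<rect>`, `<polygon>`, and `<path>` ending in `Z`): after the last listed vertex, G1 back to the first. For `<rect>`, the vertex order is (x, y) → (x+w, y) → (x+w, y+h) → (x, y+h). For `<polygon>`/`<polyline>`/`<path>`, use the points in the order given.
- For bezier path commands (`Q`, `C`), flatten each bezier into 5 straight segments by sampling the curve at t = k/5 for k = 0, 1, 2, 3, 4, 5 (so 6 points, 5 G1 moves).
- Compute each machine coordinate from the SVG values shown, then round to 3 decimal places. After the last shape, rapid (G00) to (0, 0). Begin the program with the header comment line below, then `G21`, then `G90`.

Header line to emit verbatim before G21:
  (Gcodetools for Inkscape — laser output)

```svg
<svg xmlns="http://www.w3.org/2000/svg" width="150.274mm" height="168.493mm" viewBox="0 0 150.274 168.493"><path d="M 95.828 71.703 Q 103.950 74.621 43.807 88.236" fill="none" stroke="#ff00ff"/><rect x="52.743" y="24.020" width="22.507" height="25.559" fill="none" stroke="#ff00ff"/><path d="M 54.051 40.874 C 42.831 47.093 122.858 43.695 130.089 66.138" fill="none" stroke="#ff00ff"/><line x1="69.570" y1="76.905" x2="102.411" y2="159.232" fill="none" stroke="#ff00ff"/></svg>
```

Since the viewBox matches the mm dimensions, user units are millimetres directly. The only transform is the Y-flip y_m = 168.493 − y_svg.

Shape 1 is a quadratic bezier drawn with `<path>`. Its stroke #ff00ff means score at S559, F1364. After flipping Y the toolpath is (95.828,96.790) → (96.346,95.195) → (91.403,92.744) → (80.999,89.437) → (65.134,85.275) → (43.807,80.257).

Shape 2 is a rectangle drawn with `<rect>`. Its stroke #ff00ff means score at S559, F1364. After flipping Y the toolpath is (52.743,144.473) → (75.250,144.473) → (75.250,118.914) → (52.743,118.914) → (52.743,144.473), returning to the start.

Shape 3 is a cubic bezier drawn with `<path>`. Its stroke #ff00ff means score at S559, F1364. After flipping Y the toolpath is (54.051,127.619) → (56.956,124.758) → (73.887,122.503) → (96.968,119.152) → (118.327,113.004) → (130.089,102.355).

Shape 4 is a line segment drawn with `<line>`. Its stroke #ff00ff means score at S559, F1364. After flipping Y the toolpath is (69.570,91.588) → (102.411,9.261).

(Gcodetools for Inkscape — laser output)
G21
G90
G00 X95.828 Y96.790
M3 S559
G01 X96.346 Y95.195 F1364
G01 X91.403 Y92.744
G01 X80.999 Y89.437
G01 X65.134 Y85.275
G01 X43.807 Y80.257
M5
G00 X52.743 Y144.473
M3 S559
G01 X75.250 Y144.473 F1364
G01 X75.250 Y118.914
G01 X52.743 Y118.914
G01 X52.743 Y144.473
M5
G00 X54.051 Y127.619
M3 S559
G01 X56.956 Y124.758 F1364
G01 X73.887 Y122.503
G01 X96.968 Y119.152
G01 X118.327 Y113.004
G01 X130.089 Y102.355
M5
G00 X69.570 Y91.588
M3 S559
G01 X102.411 Y9.261 F1364
M5
G00 X0.000 Y0.000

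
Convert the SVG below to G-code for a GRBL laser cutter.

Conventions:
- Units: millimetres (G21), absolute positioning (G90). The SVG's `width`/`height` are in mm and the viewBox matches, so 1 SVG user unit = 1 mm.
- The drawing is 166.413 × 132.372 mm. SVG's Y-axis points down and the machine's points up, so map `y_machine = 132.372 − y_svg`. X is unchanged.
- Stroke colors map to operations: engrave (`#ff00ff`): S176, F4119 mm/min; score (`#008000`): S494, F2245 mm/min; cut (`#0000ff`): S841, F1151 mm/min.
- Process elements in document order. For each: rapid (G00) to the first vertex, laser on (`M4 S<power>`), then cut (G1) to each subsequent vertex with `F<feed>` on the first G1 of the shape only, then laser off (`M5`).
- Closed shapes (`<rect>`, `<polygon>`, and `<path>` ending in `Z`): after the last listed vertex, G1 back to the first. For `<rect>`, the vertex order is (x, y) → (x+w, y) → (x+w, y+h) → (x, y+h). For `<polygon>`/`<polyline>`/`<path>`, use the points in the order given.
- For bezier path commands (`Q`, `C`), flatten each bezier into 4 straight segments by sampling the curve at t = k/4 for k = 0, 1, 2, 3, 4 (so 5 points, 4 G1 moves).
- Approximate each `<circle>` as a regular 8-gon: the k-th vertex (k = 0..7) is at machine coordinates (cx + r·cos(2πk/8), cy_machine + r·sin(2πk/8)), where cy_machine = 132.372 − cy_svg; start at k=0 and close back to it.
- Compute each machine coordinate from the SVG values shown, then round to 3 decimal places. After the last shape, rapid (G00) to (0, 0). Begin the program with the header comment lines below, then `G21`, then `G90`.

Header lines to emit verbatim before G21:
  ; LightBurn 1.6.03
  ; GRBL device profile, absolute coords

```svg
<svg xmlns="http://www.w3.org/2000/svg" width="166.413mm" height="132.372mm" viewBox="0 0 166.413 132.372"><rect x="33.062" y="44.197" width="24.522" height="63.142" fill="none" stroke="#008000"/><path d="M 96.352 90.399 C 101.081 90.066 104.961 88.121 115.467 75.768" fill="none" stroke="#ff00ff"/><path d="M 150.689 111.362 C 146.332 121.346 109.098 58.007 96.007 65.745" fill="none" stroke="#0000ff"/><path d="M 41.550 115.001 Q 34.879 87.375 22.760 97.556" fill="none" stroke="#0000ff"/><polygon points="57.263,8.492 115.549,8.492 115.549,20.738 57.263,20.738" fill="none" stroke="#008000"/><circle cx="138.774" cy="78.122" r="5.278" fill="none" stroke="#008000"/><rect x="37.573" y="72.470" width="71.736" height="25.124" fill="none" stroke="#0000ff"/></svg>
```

Since the viewBox matches the mm dimensions, user units are millimetres directly. The only transform is the Y-flip y_m = 132.372 − y_svg.

Shape 1 is a rectangle drawn with `<rect>`. Its stroke #008000 means score at S494, F2245. After flipping Y the toolpath is (33.062,88.175) → (57.584,88.175) → (57.584,25.033) → (33.062,25.033) → (33.062,88.175), returning to the start.

Shape 2 is a cubic bezier drawn with `<path>`. Its stroke #ff00ff means engrave at S176, F4119. After flipping Y the toolpath is (96.352,41.973) → (99.856,42.662) → (103.743,44.781) → (108.713,49.153) → (115.467,56.604).

Shape 3 is a cubic bezier drawn with `<path>`. Its stroke #0000ff means cut at S841, F1151. After flipping Y the toolpath is (150.689,21.010) → (142.148,25.014) → (126.623,42.976) → (109.461,61.360) → (96.007,66.627).

Shape 4 is a quadratic bezier drawn with `<path>`. Its stroke #0000ff means cut at S841, F1151. After flipping Y the toolpath is (41.550,17.371) → (37.874,28.821) → (33.517,35.545) → (28.479,37.544) → (22.760,34.816).

Shape 5 is a rectangle drawn with `<polygon>`. Its stroke #008000 means score at S494, F2245. After flipping Y the toolpath is (57.263,123.880) → (115.549,123.880) → (115.549,111.634) → (57.263,111.634) → (57.263,123.880), returning to the start.

Shape 6 is a circle drawn with `<circle>`. Its stroke #008000 means score at S494, F2245. After flipping Y the toolpath is (144.052,54.250) → (142.506,57.982) → (138.774,59.528) → (135.042,57.982) → (133.496,54.250) → (135.042,50.518) → (138.774,48.972) → (142.506,50.518) → (144.052,54.250), returning to the start.

Shape 7 is a rectangle drawn with `<rect>`. Its stroke #0000ff means cut at S841, F1151. After flipping Y the toolpath is (37.573,59.902) → (109.309,59.902) → (109.309,34.778) → (37.573,34.778) → (37.573,59.902), returning to the start.

; LightBurn 1.6.03
; GRBL device profile, absolute coords
G21
G90
G00 X33.062 Y88.175
M4 S494
G1 X57.584 Y88.175 F2245
G1 X57.584 Y25.033
G1 X33.062 Y25.033
G1 X33.062 Y88.175
M5
G00 X96.352 Y41.973
M4 S176
G1 X99.856 Y42.662 F4119
G1 X103.743 Y44.781
G1 X108.713 Y49.153
G1 X115.467 Y56.604
M5
G00 X150.689 Y21.010
M4 S841
G1 X142.148 Y25.014 F1151
G1 X126.623 Y42.976
G1 X109.461 Y61.360
G1 X96.007 Y66.627
M5
G00 X41.550 Y17.371
M4 S841
G1 X37.874 Y28.821 F1151
G1 X33.517 Y35.545
G1 X28.479 Y37.544
G1 X22.760 Y34.816
M5
G00 X57.263 Y123.880
M4 S494
G1 X115.549 Y123.880 F2245
G1 X115.549 Y111.634
G1 X57.263 Y111.634
G1 X57.263 Y123.880
M5
G00 X144.052 Y54.250
M4 S494
G1 X142.506 Y57.982 F2245
G1 X138.774 Y59.528
G1 X135.042 Y57.982
G1 X133.496 Y54.250
G1 X135.042 Y50.518
G1 X138.774 Y48.972
G1 X142.506 Y50.518
G1 X144.052 Y54.250
M5
G00 X37.573 Y59.902
M4 S841
G1 X109.309 Y59.902 F1151
G1 X109.309 Y34.778
G1 X37.573 Y34.778
G1 X37.573 Y59.902
M5
G00 X0.000 Y0.000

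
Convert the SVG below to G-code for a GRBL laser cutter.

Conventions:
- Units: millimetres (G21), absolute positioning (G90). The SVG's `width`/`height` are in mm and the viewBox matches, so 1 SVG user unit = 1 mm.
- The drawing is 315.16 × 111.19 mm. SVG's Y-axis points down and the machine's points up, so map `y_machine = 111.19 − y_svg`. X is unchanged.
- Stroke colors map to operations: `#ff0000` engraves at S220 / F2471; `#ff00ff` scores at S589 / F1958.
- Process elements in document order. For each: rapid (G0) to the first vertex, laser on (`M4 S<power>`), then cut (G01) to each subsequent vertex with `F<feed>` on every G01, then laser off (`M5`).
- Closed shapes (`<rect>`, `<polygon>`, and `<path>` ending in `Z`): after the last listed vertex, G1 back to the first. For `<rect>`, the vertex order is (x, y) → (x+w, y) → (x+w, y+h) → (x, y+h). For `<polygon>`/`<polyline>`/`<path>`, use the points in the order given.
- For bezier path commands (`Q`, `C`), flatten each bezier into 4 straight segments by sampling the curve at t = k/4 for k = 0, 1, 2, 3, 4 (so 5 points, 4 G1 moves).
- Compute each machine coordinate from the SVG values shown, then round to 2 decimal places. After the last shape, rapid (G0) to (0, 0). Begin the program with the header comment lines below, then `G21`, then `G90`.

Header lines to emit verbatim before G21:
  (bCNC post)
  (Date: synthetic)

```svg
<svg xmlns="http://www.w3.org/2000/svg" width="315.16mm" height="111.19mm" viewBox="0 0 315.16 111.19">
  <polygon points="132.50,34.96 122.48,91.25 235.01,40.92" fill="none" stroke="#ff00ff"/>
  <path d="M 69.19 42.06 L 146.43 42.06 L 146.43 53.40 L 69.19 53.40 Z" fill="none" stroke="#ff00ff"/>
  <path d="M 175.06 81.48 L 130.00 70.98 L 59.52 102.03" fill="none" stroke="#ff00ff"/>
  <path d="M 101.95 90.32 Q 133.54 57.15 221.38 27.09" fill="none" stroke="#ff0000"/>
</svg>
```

Since the viewBox matches the mm dimensions, user units are millimetres directly. The only transform is the Y-flip y_m = 111.19 − y_svg.

Shape 1 is a closed polygon drawn with `<polygon>`. Its stroke #ff00ff means score at S589, F1958. After flipping Y the toolpath is (132.50,76.23) → (122.48,19.94) → (235.01,70.27) → (132.50,76.23), returning to the start.

Shape 2 is a rectangle drawn with `<path>`. Its stroke #ff00ff means score at S589, F1958. After flipping Y the toolpath is (69.19,69.13) → (146.43,69.13) → (146.43,57.79) → (69.19,57.79) → (69.19,69.13), returning to the start.

Shape 3 is a open polyline drawn with `<path>`. Its stroke #ff00ff means score at S589, F1958. After flipping Y the toolpath is (175.06,29.71) → (130.00,40.21) → (59.52,9.16).

Shape 4 is a quadratic bezier drawn with `<path>`. Its stroke #ff0000 means engrave at S220, F2471. After flipping Y the toolpath is (101.95,20.87) → (121.26,37.26) → (147.60,53.26) → (180.98,68.88) → (221.38,84.10).

(bCNC post)
(Date: synthetic)
G21
G90
G0 X132.50 Y76.23
M4 S589
G01 X122.48 Y19.94 F1958
G01 X235.01 Y70.27 F1958
G01 X132.50 Y76.23 F1958
M5
G0 X69.19 Y69.13
M4 S589
G01 X146.43 Y69.13 F1958
G01 X146.43 Y57.79 F1958
G01 X69.19 Y57.79 F1958
G01 X69.19 Y69.13 F1958
M5
G0 X175.06 Y29.71
M4 S589
G01 X130.00 Y40.21 F1958
G01 X59.52 Y9.16 F1958
M5
G0 X101.95 Y20.87
M4 S220
G01 X121.26 Y37.26 F2471
G01 X147.60 Y53.26 F2471
G01 X180.98 Y68.88 F2471
G01 X221.38 Y84.10 F2471
M5
G0 X0.00 Y0.00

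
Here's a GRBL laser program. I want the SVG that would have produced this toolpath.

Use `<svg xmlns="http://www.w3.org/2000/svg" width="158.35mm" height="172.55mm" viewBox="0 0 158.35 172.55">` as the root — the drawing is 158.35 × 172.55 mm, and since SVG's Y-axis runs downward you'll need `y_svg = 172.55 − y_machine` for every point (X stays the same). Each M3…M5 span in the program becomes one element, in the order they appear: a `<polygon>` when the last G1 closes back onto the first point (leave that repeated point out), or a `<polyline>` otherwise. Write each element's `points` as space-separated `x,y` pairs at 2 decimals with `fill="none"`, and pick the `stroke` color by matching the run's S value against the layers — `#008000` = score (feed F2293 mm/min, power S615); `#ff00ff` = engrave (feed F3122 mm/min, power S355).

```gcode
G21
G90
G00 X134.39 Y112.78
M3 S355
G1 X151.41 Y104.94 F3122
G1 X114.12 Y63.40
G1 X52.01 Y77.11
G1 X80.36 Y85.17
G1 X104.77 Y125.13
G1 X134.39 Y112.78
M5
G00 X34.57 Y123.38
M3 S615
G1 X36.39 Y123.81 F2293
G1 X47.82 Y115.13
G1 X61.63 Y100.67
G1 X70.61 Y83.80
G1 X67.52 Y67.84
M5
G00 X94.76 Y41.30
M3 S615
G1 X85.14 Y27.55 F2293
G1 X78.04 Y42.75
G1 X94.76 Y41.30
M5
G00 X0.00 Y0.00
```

y_svg = 172.55 − y_m.

[1] S355→`#ff00ff` (engrave); closed run; points: 134.39,59.77 151.41,67.61 114.12,109.15 52.01,95.44 80.36,87.38 104.77,47.42

[2] S615→`#008000` (score); open run; points: 34.57,49.17 36.39,48.74 47.82,57.42 61.63,71.88 70.61,88.75 67.52,104.71

[3] S615→`#008000` (score); closed run; points: 94.76,131.25 85.14,145.00 78.04,129.80

<svg xmlns="http://www.w3.org/2000/svg" width="158.35mm" height="172.55mm" viewBox="0 0 158.35 172.55">
  <polygon points="134.39,59.77 151.41,67.61 114.12,109.15 52.01,95.44 80.36,87.38 104.77,47.42" fill="none" stroke="#ff00ff"/>
  <polyline points="34.57,49.17 36.39,48.74 47.82,57.42 61.63,71.88 70.61,88.75 67.52,104.71" fill="none" stroke="#008000"/>
  <polygon points="94.76,131.25 85.14,145.00 78.04,129.80" fill="none" stroke="#008000"/>
</svg>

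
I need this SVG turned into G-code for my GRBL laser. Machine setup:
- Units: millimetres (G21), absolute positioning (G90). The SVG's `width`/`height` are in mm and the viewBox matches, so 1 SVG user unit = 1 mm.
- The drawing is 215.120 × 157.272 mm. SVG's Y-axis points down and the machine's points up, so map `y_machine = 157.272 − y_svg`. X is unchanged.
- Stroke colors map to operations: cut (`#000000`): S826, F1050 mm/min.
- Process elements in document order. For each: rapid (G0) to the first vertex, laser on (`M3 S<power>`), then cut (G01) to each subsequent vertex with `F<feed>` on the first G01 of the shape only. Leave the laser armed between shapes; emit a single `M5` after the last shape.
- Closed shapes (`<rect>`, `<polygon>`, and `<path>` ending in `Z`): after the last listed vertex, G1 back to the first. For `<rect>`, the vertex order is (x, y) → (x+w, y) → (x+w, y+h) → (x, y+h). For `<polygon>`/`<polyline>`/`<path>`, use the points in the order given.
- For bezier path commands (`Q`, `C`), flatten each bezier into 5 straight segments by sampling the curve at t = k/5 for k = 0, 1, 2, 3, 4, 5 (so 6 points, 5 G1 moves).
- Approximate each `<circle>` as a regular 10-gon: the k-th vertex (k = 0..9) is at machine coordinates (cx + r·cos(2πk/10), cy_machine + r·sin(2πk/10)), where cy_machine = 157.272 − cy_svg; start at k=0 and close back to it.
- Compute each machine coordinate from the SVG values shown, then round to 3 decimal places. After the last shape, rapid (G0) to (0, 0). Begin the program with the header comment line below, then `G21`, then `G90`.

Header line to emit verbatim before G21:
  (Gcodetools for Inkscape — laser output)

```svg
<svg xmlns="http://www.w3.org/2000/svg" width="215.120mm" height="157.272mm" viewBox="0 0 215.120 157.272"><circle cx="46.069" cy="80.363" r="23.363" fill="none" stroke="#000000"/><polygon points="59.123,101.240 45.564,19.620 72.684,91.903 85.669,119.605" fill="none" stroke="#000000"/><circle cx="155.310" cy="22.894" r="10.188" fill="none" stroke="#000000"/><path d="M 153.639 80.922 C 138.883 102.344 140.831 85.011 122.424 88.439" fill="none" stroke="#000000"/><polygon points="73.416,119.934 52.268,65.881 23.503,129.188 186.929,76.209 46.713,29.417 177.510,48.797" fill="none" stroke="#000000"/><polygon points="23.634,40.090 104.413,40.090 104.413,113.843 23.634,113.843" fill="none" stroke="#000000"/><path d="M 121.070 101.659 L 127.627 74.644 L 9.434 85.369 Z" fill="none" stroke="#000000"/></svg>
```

Since the viewBox matches the mm dimensions, user units are millimetres directly. The only transform is the Y-flip y_m = 157.272 − y_svg.

Shape 1 is a circle drawn with `<circle>`. Its stroke #000000 means cut at S826, F1050. After flipping Y the toolpath is (69.432,76.909) → (64.970,90.641) → (53.289,99.129) → (38.849,99.129) → (27.168,90.641) → (22.706,76.909) → (27.168,63.177) → (38.849,54.689) → (53.289,54.689) → (64.970,63.177) → (69.432,76.909), returning to the start.

Shape 2 is a closed polygon drawn with `<polygon>`. Its stroke #000000 means cut at S826, F1050. After flipping Y the toolpath is (59.123,56.032) → (45.564,137.652) → (72.684,65.369) → (85.669,37.667) → (59.123,56.032), returning to the start.

Shape 3 is a circle drawn with `<circle>`. Its stroke #000000 means cut at S826, F1050. After flipping Y the toolpath is (165.498,134.378) → (163.552,140.366) → (158.458,144.067) → (152.162,144.067) → (147.068,140.366) → (145.122,134.378) → (147.068,128.390) → (152.162,124.689) → (158.458,124.689) → (163.552,128.390) → (165.498,134.378), returning to the start.

Shape 4 is a cubic bezier drawn with `<path>`. Its stroke #000000 means cut at S826, F1050. After flipping Y the toolpath is (153.639,76.350) → (146.493,67.671) → (141.578,65.437) → (137.114,66.790) → (131.322,68.875) → (122.424,68.833).

Shape 5 is a closed polygon drawn with `<polygon>`. Its stroke #000000 means cut at S826, F1050. After flipping Y the toolpath is (73.416,37.338) → (52.268,91.391) → (23.503,28.084) → (186.929,81.063) → (46.713,127.855) → (177.510,108.475) → (73.416,37.338), returning to the start.

Shape 6 is a rectangle drawn with `<polygon>`. Its stroke #000000 means cut at S826, F1050. After flipping Y the toolpath is (23.634,117.182) → (104.413,117.182) → (104.413,43.429) → (23.634,43.429) → (23.634,117.182), returning to the start.

Shape 7 is a closed polygon drawn with `<path>`. Its stroke #000000 means cut at S826, F1050. After flipping Y the toolpath is (121.070,55.613) → (127.627,82.628) → (9.434,71.903) → (121.070,55.613), returning to the start.

(Gcodetools for Inkscape — laser output)
G21
G90
G0 X69.432 Y76.909
M3 S826
G01 X64.970 Y90.641 F1050
G01 X53.289 Y99.129
G01 X38.849 Y99.129
G01 X27.168 Y90.641
G01 X22.706 Y76.909
G01 X27.168 Y63.177
G01 X38.849 Y54.689
G01 X53.289 Y54.689
G01 X64.970 Y63.177
G01 X69.432 Y76.909
G0 X59.123 Y56.032
M3 S826
G01 X45.564 Y137.652 F1050
G01 X72.684 Y65.369
G01 X85.669 Y37.667
G01 X59.123 Y56.032
G0 X165.498 Y134.378
M3 S826
G01 X163.552 Y140.366 F1050
G01 X158.458 Y144.067
G01 X152.162 Y144.067
G01 X147.068 Y140.366
G01 X145.122 Y134.378
G01 X147.068 Y128.390
G01 X152.162 Y124.689
G01 X158.458 Y124.689
G01 X163.552 Y128.390
G01 X165.498 Y134.378
G0 X153.639 Y76.350
M3 S826
G01 X146.493 Y67.671 F1050
G01 X141.578 Y65.437
G01 X137.114 Y66.790
G01 X131.322 Y68.875
G01 X122.424 Y68.833
G0 X73.416 Y37.338
M3 S826
G01 X52.268 Y91.391 F1050
G01 X23.503 Y28.084
G01 X186.929 Y81.063
G01 X46.713 Y127.855
G01 X177.510 Y108.475
G01 X73.416 Y37.338
G0 X23.634 Y117.182
M3 S826
G01 X104.413 Y117.182 F1050
G01 X104.413 Y43.429
G01 X23.634 Y43.429
G01 X23.634 Y117.182
G0 X121.070 Y55.613
M3 S826
G01 X127.627 Y82.628 F1050
G01 X9.434 Y71.903
G01 X121.070 Y55.613
M5
G0 X0.000 Y0.000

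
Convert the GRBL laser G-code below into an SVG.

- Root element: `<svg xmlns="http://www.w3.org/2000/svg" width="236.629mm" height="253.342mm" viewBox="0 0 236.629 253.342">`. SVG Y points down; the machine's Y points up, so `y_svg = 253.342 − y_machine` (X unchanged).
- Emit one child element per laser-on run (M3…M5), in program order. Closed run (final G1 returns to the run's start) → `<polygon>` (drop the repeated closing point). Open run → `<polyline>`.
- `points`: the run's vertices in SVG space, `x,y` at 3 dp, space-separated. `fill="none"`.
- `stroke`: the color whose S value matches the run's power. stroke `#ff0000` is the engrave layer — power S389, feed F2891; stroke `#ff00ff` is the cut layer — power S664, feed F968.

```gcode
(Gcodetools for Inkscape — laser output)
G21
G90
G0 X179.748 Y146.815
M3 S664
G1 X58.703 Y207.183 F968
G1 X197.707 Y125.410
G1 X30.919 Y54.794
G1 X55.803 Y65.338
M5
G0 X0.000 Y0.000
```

y_svg = 253.342 − y_m. Every run uses S664, so all elements get stroke `#ff00ff` (cut).

[1] open run; points: 179.748,106.527 58.703,46.159 197.707,127.932 30.919,198.548 55.803,188.004

<svg xmlns="http://www.w3.org/2000/svg" width="236.629mm" height="253.342mm" viewBox="0 0 236.629 253.342">
  <polyline points="179.748,106.527 58.703,46.159 197.707,127.932 30.919,198.548 55.803,188.004" fill="none" stroke="#ff00ff"/>
</svg>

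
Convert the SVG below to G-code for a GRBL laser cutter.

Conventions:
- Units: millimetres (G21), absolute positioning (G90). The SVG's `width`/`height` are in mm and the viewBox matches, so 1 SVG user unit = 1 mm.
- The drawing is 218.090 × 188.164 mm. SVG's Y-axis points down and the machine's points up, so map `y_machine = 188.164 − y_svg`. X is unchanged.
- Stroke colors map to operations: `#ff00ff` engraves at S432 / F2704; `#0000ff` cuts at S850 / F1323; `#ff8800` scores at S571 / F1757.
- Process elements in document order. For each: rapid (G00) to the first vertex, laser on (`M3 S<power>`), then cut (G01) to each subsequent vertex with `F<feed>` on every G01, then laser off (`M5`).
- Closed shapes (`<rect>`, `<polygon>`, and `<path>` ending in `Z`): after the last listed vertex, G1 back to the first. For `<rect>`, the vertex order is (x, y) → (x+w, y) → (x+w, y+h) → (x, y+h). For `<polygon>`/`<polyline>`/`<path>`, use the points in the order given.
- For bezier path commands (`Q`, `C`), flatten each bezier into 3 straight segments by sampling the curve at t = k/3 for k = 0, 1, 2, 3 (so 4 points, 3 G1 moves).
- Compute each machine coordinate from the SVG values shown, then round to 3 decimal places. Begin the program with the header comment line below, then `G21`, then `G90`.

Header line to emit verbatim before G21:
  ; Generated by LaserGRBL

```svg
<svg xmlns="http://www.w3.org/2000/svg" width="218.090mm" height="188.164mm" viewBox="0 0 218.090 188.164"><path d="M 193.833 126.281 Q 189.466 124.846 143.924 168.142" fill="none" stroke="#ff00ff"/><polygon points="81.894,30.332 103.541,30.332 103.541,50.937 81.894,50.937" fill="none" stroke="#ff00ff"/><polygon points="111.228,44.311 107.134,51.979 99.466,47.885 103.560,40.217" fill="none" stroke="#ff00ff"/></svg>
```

Since the viewBox matches the mm dimensions, user units are millimetres directly. The only transform is the Y-flip y_m = 188.164 − y_svg.

Shape 1 is a quadratic bezier drawn with `<path>`. Its stroke #ff00ff means engrave at S432, F2704. After flipping Y the toolpath is (193.833,61.883) → (186.347,57.870) → (169.710,43.916) → (143.924,20.022).

Shape 2 is a rectangle drawn with `<polygon>`. Its stroke #ff00ff means engrave at S432, F2704. After flipping Y the toolpath is (81.894,157.832) → (103.541,157.832) → (103.541,137.227) → (81.894,137.227) → (81.894,157.832), returning to the start.

Shape 3 is a regular polygon drawn with `<polygon>`. Its stroke #ff00ff means engrave at S432, F2704. After flipping Y the toolpath is (111.228,143.853) → (107.134,136.185) → (99.466,140.279) → (103.560,147.947) → (111.228,143.853), returning to the start.

; Generated by LaserGRBL
G21
G90
G00 X193.833 Y61.883
M3 S432
G01 X186.347 Y57.870 F2704
G01 X169.710 Y43.916 F2704
G01 X143.924 Y20.022 F2704
M5
G00 X81.894 Y157.832
M3 S432
G01 X103.541 Y157.832 F2704
G01 X103.541 Y137.227 F2704
G01 X81.894 Y137.227 F2704
G01 X81.894 Y157.832 F2704
M5
G00 X111.228 Y143.853
M3 S432
G01 X107.134 Y136.185 F2704
G01 X99.466 Y140.279 F2704
G01 X103.560 Y147.947 F2704
G01 X111.228 Y143.853 F2704
M5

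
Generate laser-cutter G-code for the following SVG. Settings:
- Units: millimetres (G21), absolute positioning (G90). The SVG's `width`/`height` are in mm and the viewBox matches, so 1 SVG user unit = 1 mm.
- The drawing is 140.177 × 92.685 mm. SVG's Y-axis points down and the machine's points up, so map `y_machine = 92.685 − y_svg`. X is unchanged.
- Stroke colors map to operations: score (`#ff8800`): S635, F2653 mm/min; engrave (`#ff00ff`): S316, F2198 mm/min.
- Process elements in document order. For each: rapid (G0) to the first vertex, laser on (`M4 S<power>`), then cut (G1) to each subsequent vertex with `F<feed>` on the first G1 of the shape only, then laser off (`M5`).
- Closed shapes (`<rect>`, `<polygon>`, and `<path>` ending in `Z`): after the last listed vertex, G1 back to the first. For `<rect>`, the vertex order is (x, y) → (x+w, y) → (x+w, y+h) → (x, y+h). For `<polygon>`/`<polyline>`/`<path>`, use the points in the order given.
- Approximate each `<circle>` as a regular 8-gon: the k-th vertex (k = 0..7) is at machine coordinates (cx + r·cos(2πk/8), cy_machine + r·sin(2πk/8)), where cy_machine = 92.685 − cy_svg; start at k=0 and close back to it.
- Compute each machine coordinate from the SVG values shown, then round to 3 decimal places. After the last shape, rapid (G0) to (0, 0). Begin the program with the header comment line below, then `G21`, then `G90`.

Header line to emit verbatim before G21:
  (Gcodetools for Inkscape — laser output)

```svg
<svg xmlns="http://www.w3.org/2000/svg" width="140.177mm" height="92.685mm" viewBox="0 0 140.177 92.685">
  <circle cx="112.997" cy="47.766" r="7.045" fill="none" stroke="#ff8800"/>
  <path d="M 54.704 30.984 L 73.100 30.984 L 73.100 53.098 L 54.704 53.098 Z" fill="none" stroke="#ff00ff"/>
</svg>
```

(Gcodetools for Inkscape — laser output)
G21
G90
G0 X120.042 Y44.919
M4 S635
G1 X117.979 Y49.901 F2653
G1 X112.997 Y51.964
G1 X108.015 Y49.901
G1 X105.952 Y44.919
G1 X108.015 Y39.937
G1 X112.997 Y37.874
G1 X117.979 Y39.937
G1 X120.042 Y44.919
M5
G0 X54.704 Y61.701
M4 S316
G1 X73.100 Y61.701 F2198
G1 X73.100 Y39.587
G1 X54.704 Y39.587
G1 X54.704 Y61.701
M5
G0 X0.000 Y0.000

viewBox `0 0 140.177 92.685` with mm width/height → 1 unit = 1 mm. Flip: y_m = 92.685 − y_svg.

**Shape 1** — `<circle>` circle, stroke `#ff8800` → score (S635, F2653). Machine vertices: (120.042,44.919) → (117.979,49.901) → (112.997,51.964) → (108.015,49.901) → (105.952,44.919) → (108.015,39.937) → (112.997,37.874) → (117.979,39.937) → (120.042,44.919). Closed: final G1 returns to the first vertex.

**Shape 2** — `<path>` rectangle, stroke `#ff00ff` → engrave (S316, F2198). Machine vertices: (54.704,61.701) → (73.100,61.701) → (73.100,39.587) → (54.704,39.587) → (54.704,61.701). Closed: final G1 returns to the first vertex.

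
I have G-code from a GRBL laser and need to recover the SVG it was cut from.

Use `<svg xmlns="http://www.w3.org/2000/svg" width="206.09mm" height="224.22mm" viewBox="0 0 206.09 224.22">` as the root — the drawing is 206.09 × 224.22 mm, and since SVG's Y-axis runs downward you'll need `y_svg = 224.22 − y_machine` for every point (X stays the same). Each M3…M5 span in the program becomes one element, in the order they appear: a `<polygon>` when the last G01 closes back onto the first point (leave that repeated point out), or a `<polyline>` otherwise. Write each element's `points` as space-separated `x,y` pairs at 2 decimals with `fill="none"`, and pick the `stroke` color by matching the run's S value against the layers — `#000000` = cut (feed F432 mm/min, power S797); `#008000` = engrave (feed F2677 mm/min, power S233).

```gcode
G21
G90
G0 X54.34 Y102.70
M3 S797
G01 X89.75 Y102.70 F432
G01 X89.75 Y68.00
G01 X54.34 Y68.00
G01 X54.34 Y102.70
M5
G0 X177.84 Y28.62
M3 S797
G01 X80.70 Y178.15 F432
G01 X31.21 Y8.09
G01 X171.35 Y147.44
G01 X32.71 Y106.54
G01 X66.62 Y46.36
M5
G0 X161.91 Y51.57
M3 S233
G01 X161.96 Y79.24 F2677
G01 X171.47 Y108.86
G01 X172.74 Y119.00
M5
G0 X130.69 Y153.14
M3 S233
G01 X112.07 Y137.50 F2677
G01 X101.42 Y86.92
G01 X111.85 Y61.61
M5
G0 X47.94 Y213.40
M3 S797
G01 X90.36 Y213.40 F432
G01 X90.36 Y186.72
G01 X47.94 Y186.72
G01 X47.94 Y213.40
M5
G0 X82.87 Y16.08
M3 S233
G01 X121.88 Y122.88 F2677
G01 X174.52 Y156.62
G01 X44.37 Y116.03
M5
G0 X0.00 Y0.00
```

y_svg = 224.22 − y_m.

[1] S797→`#000000` (cut); closed run; points: 54.34,121.52 89.75,121.52 89.75,156.22 54.34,156.22

[2] S797→`#000000` (cut); open run; points: 177.84,195.60 80.70,46.07 31.21,216.13 171.35,76.78 32.71,117.68 66.62,177.86

[3] S233→`#008000` (engrave); open run; points: 161.91,172.65 161.96,144.98 171.47,115.36 172.74,105.22

[4] S233→`#008000` (engrave); open run; points: 130.69,71.08 112.07,86.72 101.42,137.30 111.85,162.61

[5] S797→`#000000` (cut); closed run; points: 47.94,10.82 90.36,10.82 90.36,37.50 47.94,37.50

[6] S233→`#008000` (engrave); open run; points: 82.87,208.14 121.88,101.34 174.52,67.60 44.37,108.19

<svg xmlns="http://www.w3.org/2000/svg" width="206.09mm" height="224.22mm" viewBox="0 0 206.09 224.22">
  <polygon points="54.34,121.52 89.75,121.52 89.75,156.22 54.34,156.22" fill="none" stroke="#000000"/>
  <polyline points="177.84,195.60 80.70,46.07 31.21,216.13 171.35,76.78 32.71,117.68 66.62,177.86" fill="none" stroke="#000000"/>
  <polyline points="161.91,172.65 161.96,144.98 171.47,115.36 172.74,105.22" fill="none" stroke="#008000"/>
  <polyline points="130.69,71.08 112.07,86.72 101.42,137.30 111.85,162.61" fill="none" stroke="#008000"/>
  <polygon points="47.94,10.82 90.36,10.82 90.36,37.50 47.94,37.50" fill="none" stroke="#000000"/>
  <polyline points="82.87,208.14 121.88,101.34 174.52,67.60 44.37,108.19" fill="none" stroke="#008000"/>
</svg>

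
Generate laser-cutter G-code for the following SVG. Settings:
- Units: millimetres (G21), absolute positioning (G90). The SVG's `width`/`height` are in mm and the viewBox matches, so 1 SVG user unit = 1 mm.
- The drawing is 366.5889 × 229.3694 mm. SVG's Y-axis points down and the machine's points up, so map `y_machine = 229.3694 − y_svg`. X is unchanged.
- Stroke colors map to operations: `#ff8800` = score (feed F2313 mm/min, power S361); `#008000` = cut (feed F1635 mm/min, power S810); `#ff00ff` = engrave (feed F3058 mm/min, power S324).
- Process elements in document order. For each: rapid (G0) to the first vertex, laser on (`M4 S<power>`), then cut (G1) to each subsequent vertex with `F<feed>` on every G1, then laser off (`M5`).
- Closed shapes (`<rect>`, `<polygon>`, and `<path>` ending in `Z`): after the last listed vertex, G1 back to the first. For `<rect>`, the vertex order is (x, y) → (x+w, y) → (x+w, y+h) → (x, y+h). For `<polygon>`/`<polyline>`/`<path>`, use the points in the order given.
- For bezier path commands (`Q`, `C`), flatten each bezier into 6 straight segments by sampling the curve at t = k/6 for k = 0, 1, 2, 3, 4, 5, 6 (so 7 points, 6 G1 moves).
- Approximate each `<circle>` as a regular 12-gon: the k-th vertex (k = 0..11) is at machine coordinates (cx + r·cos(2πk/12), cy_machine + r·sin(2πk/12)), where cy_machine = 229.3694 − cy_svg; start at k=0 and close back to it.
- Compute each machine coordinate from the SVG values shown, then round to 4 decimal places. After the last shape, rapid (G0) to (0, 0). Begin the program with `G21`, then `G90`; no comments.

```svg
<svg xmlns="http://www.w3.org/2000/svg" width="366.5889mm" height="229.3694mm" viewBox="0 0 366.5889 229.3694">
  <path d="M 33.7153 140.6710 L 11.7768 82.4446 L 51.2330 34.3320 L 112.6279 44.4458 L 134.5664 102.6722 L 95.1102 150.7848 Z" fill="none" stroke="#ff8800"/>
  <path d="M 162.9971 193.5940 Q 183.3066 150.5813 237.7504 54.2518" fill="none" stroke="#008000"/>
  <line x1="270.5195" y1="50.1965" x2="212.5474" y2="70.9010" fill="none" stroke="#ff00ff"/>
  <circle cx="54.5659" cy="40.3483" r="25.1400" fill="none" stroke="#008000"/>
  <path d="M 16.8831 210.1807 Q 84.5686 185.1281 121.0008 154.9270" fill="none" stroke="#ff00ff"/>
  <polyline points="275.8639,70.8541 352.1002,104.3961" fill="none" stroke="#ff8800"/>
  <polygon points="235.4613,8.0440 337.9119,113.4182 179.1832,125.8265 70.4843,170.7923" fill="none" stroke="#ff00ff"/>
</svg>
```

G21
G90
G0 X33.7153 Y88.6984
M4 S361
G1 X11.7768 Y146.9248 F2313
G1 X51.2330 Y195.0374 F2313
G1 X112.6279 Y184.9236 F2313
G1 X134.5664 Y126.6972 F2313
G1 X95.1102 Y78.5846 F2313
G1 X33.7153 Y88.6984 F2313
M5
G0 X162.9971 Y35.7754
M4 S810
G1 X170.7151 Y51.5940 F1635
G1 X180.3295 Y70.3746 F1635
G1 X191.8402 Y92.1173 F1635
G1 X205.2472 Y116.8220 F1635
G1 X220.5506 Y144.4888 F1635
G1 X237.7504 Y175.1176 F1635
M5
G0 X270.5195 Y179.1729
M4 S324
G1 X212.5474 Y158.4684 F3058
M5
G0 X79.7059 Y189.0211
M4 S810
G1 X76.3378 Y201.5911 F1635
G1 X67.1359 Y210.7930 F1635
G1 X54.5659 Y214.1611 F1635
G1 X41.9959 Y210.7930 F1635
G1 X32.7940 Y201.5911 F1635
G1 X29.4259 Y189.0211 F1635
G1 X32.7940 Y176.4511 F1635
G1 X41.9959 Y167.2492 F1635
G1 X54.5659 Y163.8811 F1635
G1 X67.1359 Y167.2492 F1635
G1 X76.3378 Y176.4511 F1635
G1 X79.7059 Y189.0211 F1635
M5
G0 X16.8831 Y19.1887
M4 S324
G1 X38.5768 Y27.6826 F3058
G1 X58.5342 Y36.4625 F3058
G1 X76.7553 Y45.5284 F3058
G1 X93.2401 Y54.8804 F3058
G1 X107.9886 Y64.5184 F3058
G1 X121.0008 Y74.4424 F3058
M5
G0 X275.8639 Y158.5153
M4 S361
G1 X352.1002 Y124.9733 F2313
M5
G0 X235.4613 Y221.3254
M4 S324
G1 X337.9119 Y115.9512 F3058
G1 X179.1832 Y103.5429 F3058
G1 X70.4843 Y58.5771 F3058
G1 X235.4613 Y221.3254 F3058
M5
G0 X0.0000 Y0.0000

Since the viewBox matches the mm dimensions, user units are millimetres directly. The only transform is the Y-flip y_m = 229.3694 − y_svg.

Shape 1 is a regular polygon drawn with `<path>`. Its stroke #ff8800 means score at S361, F2313. After flipping Y the toolpath is (33.7153,88.6984) → (11.7768,146.9248) → (51.2330,195.0374) → (112.6279,184.9236) → (134.5664,126.6972) → (95.1102,78.5846) → (33.7153,88.6984), returning to the start.

Shape 2 is a quadratic bezier drawn with `<path>`. Its stroke #008000 means cut at S810, F1635. After flipping Y the toolpath is (162.9971,35.7754) → (170.7151,51.5940) → (180.3295,70.3746) → (191.8402,92.1173) → (205.2472,116.8220) → (220.5506,144.4888) → (237.7504,175.1176).

Shape 3 is a line segment drawn with `<line>`. Its stroke #ff00ff means engrave at S324, F3058. After flipping Y the toolpath is (270.5195,179.1729) → (212.5474,158.4684).

Shape 4 is a circle drawn with `<circle>`. Its stroke #008000 means cut at S810, F1635. After flipping Y the toolpath is (79.7059,189.0211) → (76.3378,201.5911) → (67.1359,210.7930) → (54.5659,214.1611) → (41.9959,210.7930) → (32.7940,201.5911) → (29.4259,189.0211) → (32.7940,176.4511) → (41.9959,167.2492) → (54.5659,163.8811) → (67.1359,167.2492) → (76.3378,176.4511) → (79.7059,189.0211), returning to the start.

Shape 5 is a quadratic bezier drawn with `<path>`. Its stroke #ff00ff means engrave at S324, F3058. After flipping Y the toolpath is (16.8831,19.1887) → (38.5768,27.6826) → (58.5342,36.4625) → (76.7553,45.5284) → (93.2401,54.8804) → (107.9886,64.5184) → (121.0008,74.4424).

Shape 6 is a line segment drawn with `<polyline>`. Its stroke #ff8800 means score at S361, F2313. After flipping Y the toolpath is (275.8639,158.5153) → (352.1002,124.9733).

Shape 7 is a closed polygon drawn with `<polygon>`. Its stroke #ff00ff means engrave at S324, F3058. After flipping Y the toolpath is (235.4613,221.3254) → (337.9119,115.9512) → (179.1832,103.5429) → (70.4843,58.5771) → (235.4613,221.3254), returning to the start.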